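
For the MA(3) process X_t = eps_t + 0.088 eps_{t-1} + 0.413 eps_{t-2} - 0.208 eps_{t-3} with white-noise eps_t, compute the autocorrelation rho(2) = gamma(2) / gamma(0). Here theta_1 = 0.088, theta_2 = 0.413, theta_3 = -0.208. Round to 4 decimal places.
\rho(2) = 0.3231

For an MA(q) process with theta_0 = 1, the autocovariance is
  gamma(k) = sigma^2 * sum_{i=0..q-k} theta_i * theta_{i+k},
and rho(k) = gamma(k) / gamma(0). Sigma^2 cancels.
  numerator   = (1)*(0.413) + (0.088)*(-0.208) = 0.394696.
  denominator = (1)^2 + (0.088)^2 + (0.413)^2 + (-0.208)^2 = 1.221577.
  rho(2) = 0.394696 / 1.221577 = 0.3231.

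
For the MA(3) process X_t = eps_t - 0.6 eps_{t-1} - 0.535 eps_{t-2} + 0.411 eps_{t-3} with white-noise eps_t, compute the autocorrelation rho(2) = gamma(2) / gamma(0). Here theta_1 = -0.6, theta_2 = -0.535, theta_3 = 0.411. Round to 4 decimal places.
\rho(2) = -0.4306

For an MA(q) process with theta_0 = 1, the autocovariance is
  gamma(k) = sigma^2 * sum_{i=0..q-k} theta_i * theta_{i+k},
and rho(k) = gamma(k) / gamma(0). Sigma^2 cancels.
  numerator   = (1)*(-0.535) + (-0.6)*(0.411) = -0.7816.
  denominator = (1)^2 + (-0.6)^2 + (-0.535)^2 + (0.411)^2 = 1.815146.
  rho(2) = -0.7816 / 1.815146 = -0.4306.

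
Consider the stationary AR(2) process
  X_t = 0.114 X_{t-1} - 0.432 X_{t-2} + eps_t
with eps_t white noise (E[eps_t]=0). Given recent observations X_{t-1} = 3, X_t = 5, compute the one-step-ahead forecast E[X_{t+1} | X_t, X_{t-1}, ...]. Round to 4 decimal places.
E[X_{t+1} \mid \mathcal F_t] = -0.7260

For an AR(p) model X_t = c + sum_i phi_i X_{t-i} + eps_t, the
one-step-ahead conditional mean is
  E[X_{t+1} | X_t, ...] = c + sum_i phi_i X_{t+1-i}.
Substitute known values:
  E[X_{t+1} | ...] = (0.114) * (5) + (-0.432) * (3)
                   = -0.7260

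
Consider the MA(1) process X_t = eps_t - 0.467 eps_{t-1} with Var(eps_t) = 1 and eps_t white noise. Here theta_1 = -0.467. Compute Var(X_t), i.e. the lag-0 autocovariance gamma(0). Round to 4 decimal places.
\gamma(0) = 1.2181

For an MA(q) process X_t = eps_t + sum_i theta_i eps_{t-i} with
Var(eps_t) = sigma^2, the variance is
  gamma(0) = sigma^2 * (1 + sum_i theta_i^2).
  sum_i theta_i^2 = (-0.467)^2 = 0.218089.
  gamma(0) = 1 * (1 + 0.218089) = 1 * 1.218089 = 1.218089, which rounds to 1.2181.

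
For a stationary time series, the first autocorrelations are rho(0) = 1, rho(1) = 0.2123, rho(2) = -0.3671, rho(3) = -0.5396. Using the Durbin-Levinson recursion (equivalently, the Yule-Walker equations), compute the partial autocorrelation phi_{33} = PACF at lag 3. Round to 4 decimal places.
\phi_{33} = -0.4329

The PACF at lag k is phi_{kk}, the last component of the solution
to the Yule-Walker system G_k phi = r_k where
  (G_k)_{ij} = rho(|i - j|), (r_k)_i = rho(i), i,j = 1..k.
Equivalently, Durbin-Levinson gives phi_{kk} iteratively:
  phi_{11} = rho(1)
  phi_{kk} = [rho(k) - sum_{j=1..k-1} phi_{k-1,j} rho(k-j)]
            / [1 - sum_{j=1..k-1} phi_{k-1,j} rho(j)],
  phi_{k,j} = phi_{k-1,j} - phi_{kk} phi_{k-1,k-j},  j = 1..k-1.
Step k = 1:
  phi_11 = rho(1) = 0.2123.
Step k = 2:
  phi_22 = [rho(2) - phi_11 rho(1)] / [1 - phi_11 rho(1)] = [-0.3671 - (0.2123)(0.2123)] / [1 - (0.2123)(0.2123)]
         = -0.41217129 / 0.95492871 = -0.431625.
  Update: phi_21 = phi_11 - phi_22 phi_11 = 0.2123 - (-0.431625)(0.2123) = 0.303934.
Step k = 3:
  phi_33 = [rho(3) - phi_21 rho(2) - phi_22 rho(1)] / [1 - phi_21 rho(1) - phi_22 rho(2)]
    numerator   = -0.5396 - (0.303934)(-0.3671) - (-0.431625)(0.2123) = -0.33639179
    denominator = 1 - (0.303934)(0.2123) - (-0.431625)(-0.3671) = 0.7770252
  phi_33 = -0.33639179 / 0.7770252 = -0.4329.
Therefore phi_{33} = -0.4329.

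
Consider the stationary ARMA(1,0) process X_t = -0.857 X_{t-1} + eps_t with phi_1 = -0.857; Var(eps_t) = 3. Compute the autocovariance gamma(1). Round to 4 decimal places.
\gamma(1) = -9.6818

Multiply the model equation by X_{t-k} and take expectations. With theta_0 = psi_0 = 1 and psi_j the MA(infinity) weights, this gives
  gamma(k) - sum_i phi_i gamma(k-i) = c_k,
  c_k = sigma^2 * sum_{j=k..q} theta_j psi_{j-k}   (c_k = 0 for k > q),
using gamma(-m) = gamma(m).
Pure AR (q = 0): c_0 = sigma^2 = 3, c_k = 0 for k >= 1.
Equations for k = 0 and k = 1 (AR order 1):
  gamma(0) = phi_1 gamma(1) + c_0
  gamma(1) = phi_1 gamma(0) + c_1
Substituting the second into the first: gamma(0) (1 - phi_1^2) = c_0 + phi_1 c_1, so
  gamma(0) = c_0 / (1 - phi_1^2) = 3 / (1 - (-0.857)^2) = 3 / 0.265551 = 11.297265.
  gamma(1) = phi_1 gamma(0) = (-0.857)(11.297265) = -9.681756.
Therefore gamma(1) = -9.6818 (to 4 decimal places).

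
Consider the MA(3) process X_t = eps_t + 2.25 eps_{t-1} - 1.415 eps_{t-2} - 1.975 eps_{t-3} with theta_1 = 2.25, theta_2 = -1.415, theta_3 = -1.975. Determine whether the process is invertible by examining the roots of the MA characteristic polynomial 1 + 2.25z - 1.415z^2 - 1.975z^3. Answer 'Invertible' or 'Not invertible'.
\text{Not invertible}

The MA(q) characteristic polynomial is P(z) = 1 + 2.25z - 1.415z^2 - 1.975z^3.
Invertibility requires all roots to lie outside the unit circle, i.e. |z| > 1 for every root.
Degree 3: look for a simple real root z0 first, then factor out (1 - z/z0) and solve the remaining quadratic.
Testing z0 = -0.4: P(-0.4) = 1 + (2.25)(-0.4) + (-1.415)(-0.4)^2 + (-1.975)(-0.4)^3
  = 1 + (-0.9) + (-0.2264) + (0.1264) = 0.  So z_0 = -0.4 is a root, |z_0| = 0.4.
Divide out the factor (1 + 2.5 z) = (1 - z/z0) (since 1/z0 = -2.5):
  P(z) = (1 + 2.5 z)(1 + (-0.25) z + (-0.79) z^2)
  [check: z-coef -0.25 - (-2.5) = 2.25; z^2-coef -0.79 - (-2.5)(-0.25) = -1.415; z^3-coef -(-2.5)(-0.79) = -1.975.]
Remaining roots from the quadratic factor 1 + (-0.25) z + (-0.79) z^2:
  Set 1 + (-0.25) z + (-0.79) z^2 = 0, i.e. a z^2 + b z + c = 0 with a = -0.79, b = -0.25, c = 1.
  Discriminant D = b^2 - 4ac = (-0.25)^2 - 4*(-0.79)*1 = 0.0625 - (-3.16) = 3.2225.
  D >= 0, so the roots are real: z = (-b +/- sqrt(D)) / (2a) = (0.25 +/- 1.795132) / (-1.58).
    z_1 = (0.25 + 1.795132) / (-1.58) = -1.2944,   |z_1| = 1.2944.
    z_2 = (0.25 - 1.795132) / (-1.58) = 0.9779,   |z_2| = 0.9779.
Moduli of all roots: 0.4000, 1.2944, 0.9779.
All moduli strictly greater than 1? No.
Verdict: Not invertible.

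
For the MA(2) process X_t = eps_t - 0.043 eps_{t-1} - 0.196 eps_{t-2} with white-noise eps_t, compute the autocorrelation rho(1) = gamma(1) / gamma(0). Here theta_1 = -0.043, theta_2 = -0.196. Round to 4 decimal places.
\rho(1) = -0.0332

For an MA(q) process with theta_0 = 1, the autocovariance is
  gamma(k) = sigma^2 * sum_{i=0..q-k} theta_i * theta_{i+k},
and rho(k) = gamma(k) / gamma(0). Sigma^2 cancels.
  numerator   = (1)*(-0.043) + (-0.043)*(-0.196) = -0.034572.
  denominator = (1)^2 + (-0.043)^2 + (-0.196)^2 = 1.040265.
  rho(1) = -0.034572 / 1.040265 = -0.0332.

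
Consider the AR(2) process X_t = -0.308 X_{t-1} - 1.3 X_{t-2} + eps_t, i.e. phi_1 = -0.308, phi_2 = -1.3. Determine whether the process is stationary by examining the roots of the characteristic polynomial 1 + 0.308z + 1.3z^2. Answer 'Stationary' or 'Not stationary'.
\text{Not stationary}

The AR(p) characteristic polynomial is P(z) = 1 + 0.308z + 1.3z^2.
Stationarity requires all roots to lie outside the unit circle, i.e. |z| > 1 for every root.
Set 1 + (0.308) z + (1.3) z^2 = 0, i.e. a z^2 + b z + c = 0 with a = 1.3, b = 0.308, c = 1.
Discriminant D = b^2 - 4ac = (0.308)^2 - 4*(1.3)*1 = 0.094864 - (5.2) = -5.105136.
D < 0, so the roots are the complex-conjugate pair z = (-b +/- i sqrt(-D)) / (2a) = -0.1185 +/- 0.869i.
For a conjugate pair |z|^2 = z * conj(z) = (product of roots) = c/a = 1/(1.3) = 0.769231, so |z| = sqrt(0.769231) = 0.8771 for both roots.
Moduli of all roots: 0.8771, 0.8771.
All moduli strictly greater than 1? No.
Verdict: Not stationary.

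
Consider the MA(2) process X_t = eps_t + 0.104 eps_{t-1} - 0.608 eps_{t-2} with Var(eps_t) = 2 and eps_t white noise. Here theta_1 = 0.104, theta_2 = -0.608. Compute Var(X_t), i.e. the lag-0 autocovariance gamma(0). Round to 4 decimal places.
\gamma(0) = 2.7610

For an MA(q) process X_t = eps_t + sum_i theta_i eps_{t-i} with
Var(eps_t) = sigma^2, the variance is
  gamma(0) = sigma^2 * (1 + sum_i theta_i^2).
  sum_i theta_i^2 = (0.104)^2 + (-0.608)^2 = 0.010816 + 0.369664 = 0.38048.
  gamma(0) = 2 * (1 + 0.38048) = 2 * 1.38048 = 2.76096, which rounds to 2.7610.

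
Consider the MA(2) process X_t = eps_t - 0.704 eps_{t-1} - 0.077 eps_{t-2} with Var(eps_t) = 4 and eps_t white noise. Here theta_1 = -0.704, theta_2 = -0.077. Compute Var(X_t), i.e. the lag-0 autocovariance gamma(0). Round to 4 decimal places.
\gamma(0) = 6.0062

For an MA(q) process X_t = eps_t + sum_i theta_i eps_{t-i} with
Var(eps_t) = sigma^2, the variance is
  gamma(0) = sigma^2 * (1 + sum_i theta_i^2).
  sum_i theta_i^2 = (-0.704)^2 + (-0.077)^2 = 0.495616 + 0.005929 = 0.501545.
  gamma(0) = 4 * (1 + 0.501545) = 4 * 1.501545 = 6.00618, which rounds to 6.0062.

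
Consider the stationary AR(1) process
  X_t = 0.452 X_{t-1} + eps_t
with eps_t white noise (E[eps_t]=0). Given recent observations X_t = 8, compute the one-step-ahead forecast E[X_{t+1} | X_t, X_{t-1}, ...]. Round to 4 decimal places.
E[X_{t+1} \mid \mathcal F_t] = 3.6160

For an AR(p) model X_t = c + sum_i phi_i X_{t-i} + eps_t, the
one-step-ahead conditional mean is
  E[X_{t+1} | X_t, ...] = c + sum_i phi_i X_{t+1-i}.
Substitute known values:
  E[X_{t+1} | ...] = (0.452) * (8)
                   = 3.6160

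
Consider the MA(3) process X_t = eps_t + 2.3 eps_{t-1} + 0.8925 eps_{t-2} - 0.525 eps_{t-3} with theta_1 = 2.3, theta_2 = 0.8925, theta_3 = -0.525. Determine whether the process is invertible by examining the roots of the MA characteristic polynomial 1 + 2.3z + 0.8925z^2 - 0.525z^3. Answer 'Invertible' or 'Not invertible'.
\text{Not invertible}

The MA(q) characteristic polynomial is P(z) = 1 + 2.3z + 0.8925z^2 - 0.525z^3.
Invertibility requires all roots to lie outside the unit circle, i.e. |z| > 1 for every root.
Degree 3: look for a simple real root z0 first, then factor out (1 - z/z0) and solve the remaining quadratic.
Testing z0 = -0.8: P(-0.8) = 1 + (2.3)(-0.8) + (0.8925)(-0.8)^2 + (-0.525)(-0.8)^3
  = 1 + (-1.84) + (0.5712) + (0.2688) = 0.  So z_0 = -0.8 is a root, |z_0| = 0.8.
Divide out the factor (1 + 1.25 z) = (1 - z/z0) (since 1/z0 = -1.25):
  P(z) = (1 + 1.25 z)(1 + (1.05) z + (-0.42) z^2)
  [check: z-coef 1.05 - (-1.25) = 2.3; z^2-coef -0.42 - (-1.25)(1.05) = 0.8925; z^3-coef -(-1.25)(-0.42) = -0.525.]
Remaining roots from the quadratic factor 1 + (1.05) z + (-0.42) z^2:
  Set 1 + (1.05) z + (-0.42) z^2 = 0, i.e. a z^2 + b z + c = 0 with a = -0.42, b = 1.05, c = 1.
  Discriminant D = b^2 - 4ac = (1.05)^2 - 4*(-0.42)*1 = 1.1025 - (-1.68) = 2.7825.
  D >= 0, so the roots are real: z = (-b +/- sqrt(D)) / (2a) = (-1.05 +/- 1.668083) / (-0.84).
    z_1 = (-1.05 + 1.668083) / (-0.84) = -0.7358,   |z_1| = 0.7358.
    z_2 = (-1.05 - 1.668083) / (-0.84) = 3.2358,   |z_2| = 3.2358.
Moduli of all roots: 0.8000, 0.7358, 3.2358.
All moduli strictly greater than 1? No.
Verdict: Not invertible.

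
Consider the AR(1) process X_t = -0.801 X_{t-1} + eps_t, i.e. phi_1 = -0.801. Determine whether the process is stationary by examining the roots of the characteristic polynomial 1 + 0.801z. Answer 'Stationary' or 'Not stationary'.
\text{Stationary}

The AR(p) characteristic polynomial is P(z) = 1 + 0.801z.
Stationarity requires all roots to lie outside the unit circle, i.e. |z| > 1 for every root.
This is linear in z: 1 + (0.801) z = 0  =>  z = -1/(0.801) = -1.248439,  |z| = 1.248439.
Moduli of all roots: 1.2484.
All moduli strictly greater than 1? Yes.
Verdict: Stationary.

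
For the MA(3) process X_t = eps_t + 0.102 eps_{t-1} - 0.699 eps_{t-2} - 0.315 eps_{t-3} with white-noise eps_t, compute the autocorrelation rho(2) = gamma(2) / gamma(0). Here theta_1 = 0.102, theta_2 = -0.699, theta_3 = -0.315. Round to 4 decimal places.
\rho(2) = -0.4575

For an MA(q) process with theta_0 = 1, the autocovariance is
  gamma(k) = sigma^2 * sum_{i=0..q-k} theta_i * theta_{i+k},
and rho(k) = gamma(k) / gamma(0). Sigma^2 cancels.
  numerator   = (1)*(-0.699) + (0.102)*(-0.315) = -0.73113.
  denominator = (1)^2 + (0.102)^2 + (-0.699)^2 + (-0.315)^2 = 1.59823.
  rho(2) = -0.73113 / 1.59823 = -0.4575.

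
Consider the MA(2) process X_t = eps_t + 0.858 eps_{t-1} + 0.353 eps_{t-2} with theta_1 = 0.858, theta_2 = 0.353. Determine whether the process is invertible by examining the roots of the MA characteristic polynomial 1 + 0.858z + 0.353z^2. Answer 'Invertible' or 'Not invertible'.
\text{Invertible}

The MA(q) characteristic polynomial is P(z) = 1 + 0.858z + 0.353z^2.
Invertibility requires all roots to lie outside the unit circle, i.e. |z| > 1 for every root.
Set 1 + (0.858) z + (0.353) z^2 = 0, i.e. a z^2 + b z + c = 0 with a = 0.353, b = 0.858, c = 1.
Discriminant D = b^2 - 4ac = (0.858)^2 - 4*(0.353)*1 = 0.736164 - (1.412) = -0.675836.
D < 0, so the roots are the complex-conjugate pair z = (-b +/- i sqrt(-D)) / (2a) = -1.2153 +/- 1.1644i.
For a conjugate pair |z|^2 = z * conj(z) = (product of roots) = c/a = 1/(0.353) = 2.832861, so |z| = sqrt(2.832861) = 1.6831 for both roots.
Moduli of all roots: 1.6831, 1.6831.
All moduli strictly greater than 1? Yes.
Verdict: Invertible.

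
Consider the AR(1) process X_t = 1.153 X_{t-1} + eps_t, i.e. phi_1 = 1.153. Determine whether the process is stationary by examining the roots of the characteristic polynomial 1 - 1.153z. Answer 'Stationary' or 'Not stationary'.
\text{Not stationary}

The AR(p) characteristic polynomial is P(z) = 1 - 1.153z.
Stationarity requires all roots to lie outside the unit circle, i.e. |z| > 1 for every root.
This is linear in z: 1 + (-1.153) z = 0  =>  z = -1/(-1.153) = 0.867303,  |z| = 0.867303.
Moduli of all roots: 0.8673.
All moduli strictly greater than 1? No.
Verdict: Not stationary.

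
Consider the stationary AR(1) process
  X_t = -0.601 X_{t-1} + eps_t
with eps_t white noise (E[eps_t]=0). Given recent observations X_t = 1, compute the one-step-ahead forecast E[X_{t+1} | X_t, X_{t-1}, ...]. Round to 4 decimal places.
E[X_{t+1} \mid \mathcal F_t] = -0.6010

For an AR(p) model X_t = c + sum_i phi_i X_{t-i} + eps_t, the
one-step-ahead conditional mean is
  E[X_{t+1} | X_t, ...] = c + sum_i phi_i X_{t+1-i}.
Substitute known values:
  E[X_{t+1} | ...] = (-0.601) * (1)
                   = -0.6010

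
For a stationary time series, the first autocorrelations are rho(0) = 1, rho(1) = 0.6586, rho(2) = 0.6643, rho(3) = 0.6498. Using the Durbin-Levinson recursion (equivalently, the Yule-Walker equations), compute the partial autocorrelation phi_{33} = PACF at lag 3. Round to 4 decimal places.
\phi_{33} = 0.2588

The PACF at lag k is phi_{kk}, the last component of the solution
to the Yule-Walker system G_k phi = r_k where
  (G_k)_{ij} = rho(|i - j|), (r_k)_i = rho(i), i,j = 1..k.
Equivalently, Durbin-Levinson gives phi_{kk} iteratively:
  phi_{11} = rho(1)
  phi_{kk} = [rho(k) - sum_{j=1..k-1} phi_{k-1,j} rho(k-j)]
            / [1 - sum_{j=1..k-1} phi_{k-1,j} rho(j)],
  phi_{k,j} = phi_{k-1,j} - phi_{kk} phi_{k-1,k-j},  j = 1..k-1.
Step k = 1:
  phi_11 = rho(1) = 0.6586.
Step k = 2:
  phi_22 = [rho(2) - phi_11 rho(1)] / [1 - phi_11 rho(1)] = [0.6643 - (0.6586)(0.6586)] / [1 - (0.6586)(0.6586)]
         = 0.23054604 / 0.56624604 = 0.407148.
  Update: phi_21 = phi_11 - phi_22 phi_11 = 0.6586 - (0.407148)(0.6586) = 0.390452.
Step k = 3:
  phi_33 = [rho(3) - phi_21 rho(2) - phi_22 rho(1)] / [1 - phi_21 rho(1) - phi_22 rho(2)]
    numerator   = 0.6498 - (0.390452)(0.6643) - (0.407148)(0.6586) = 0.12227481
    denominator = 1 - (0.390452)(0.6586) - (0.407148)(0.6643) = 0.47237964
  phi_33 = 0.12227481 / 0.47237964 = 0.2588.
Therefore phi_{33} = 0.2588.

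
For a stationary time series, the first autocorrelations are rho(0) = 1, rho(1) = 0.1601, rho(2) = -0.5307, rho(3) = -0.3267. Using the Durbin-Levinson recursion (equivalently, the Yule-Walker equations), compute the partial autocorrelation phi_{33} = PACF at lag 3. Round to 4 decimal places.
\phi_{33} = -0.1550

The PACF at lag k is phi_{kk}, the last component of the solution
to the Yule-Walker system G_k phi = r_k where
  (G_k)_{ij} = rho(|i - j|), (r_k)_i = rho(i), i,j = 1..k.
Equivalently, Durbin-Levinson gives phi_{kk} iteratively:
  phi_{11} = rho(1)
  phi_{kk} = [rho(k) - sum_{j=1..k-1} phi_{k-1,j} rho(k-j)]
            / [1 - sum_{j=1..k-1} phi_{k-1,j} rho(j)],
  phi_{k,j} = phi_{k-1,j} - phi_{kk} phi_{k-1,k-j},  j = 1..k-1.
Step k = 1:
  phi_11 = rho(1) = 0.1601.
Step k = 2:
  phi_22 = [rho(2) - phi_11 rho(1)] / [1 - phi_11 rho(1)] = [-0.5307 - (0.1601)(0.1601)] / [1 - (0.1601)(0.1601)]
         = -0.55633201 / 0.97436799 = -0.570967.
  Update: phi_21 = phi_11 - phi_22 phi_11 = 0.1601 - (-0.570967)(0.1601) = 0.251512.
Step k = 3:
  phi_33 = [rho(3) - phi_21 rho(2) - phi_22 rho(1)] / [1 - phi_21 rho(1) - phi_22 rho(2)]
    numerator   = -0.3267 - (0.251512)(-0.5307) - (-0.570967)(0.1601) = -0.10181085
    denominator = 1 - (0.251512)(0.1601) - (-0.570967)(-0.5307) = 0.65672075
  phi_33 = -0.10181085 / 0.65672075 = -0.155.
Therefore phi_{33} = -0.1550.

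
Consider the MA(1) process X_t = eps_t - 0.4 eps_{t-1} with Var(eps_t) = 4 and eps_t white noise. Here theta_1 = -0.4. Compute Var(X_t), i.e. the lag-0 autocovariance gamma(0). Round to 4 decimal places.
\gamma(0) = 4.6400

For an MA(q) process X_t = eps_t + sum_i theta_i eps_{t-i} with
Var(eps_t) = sigma^2, the variance is
  gamma(0) = sigma^2 * (1 + sum_i theta_i^2).
  sum_i theta_i^2 = (-0.4)^2 = 0.16.
  gamma(0) = 4 * (1 + 0.16) = 4 * 1.16 = 4.64, which rounds to 4.6400.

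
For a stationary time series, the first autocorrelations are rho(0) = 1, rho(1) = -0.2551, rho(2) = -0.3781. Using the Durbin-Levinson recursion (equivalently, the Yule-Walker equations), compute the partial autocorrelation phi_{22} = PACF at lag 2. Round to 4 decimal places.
\phi_{22} = -0.4740

The PACF at lag k is phi_{kk}, the last component of the solution
to the Yule-Walker system G_k phi = r_k where
  (G_k)_{ij} = rho(|i - j|), (r_k)_i = rho(i), i,j = 1..k.
Equivalently, Durbin-Levinson gives phi_{kk} iteratively:
  phi_{11} = rho(1)
  phi_{kk} = [rho(k) - sum_{j=1..k-1} phi_{k-1,j} rho(k-j)]
            / [1 - sum_{j=1..k-1} phi_{k-1,j} rho(j)],
  phi_{k,j} = phi_{k-1,j} - phi_{kk} phi_{k-1,k-j},  j = 1..k-1.
Step k = 1:
  phi_11 = rho(1) = -0.2551.
Step k = 2:
  phi_22 = [rho(2) - phi_11 rho(1)] / [1 - phi_11 rho(1)] = [-0.3781 - (-0.2551)(-0.2551)] / [1 - (-0.2551)(-0.2551)]
         = -0.44317601 / 0.93492399 = -0.474.
Therefore phi_{22} = -0.4740.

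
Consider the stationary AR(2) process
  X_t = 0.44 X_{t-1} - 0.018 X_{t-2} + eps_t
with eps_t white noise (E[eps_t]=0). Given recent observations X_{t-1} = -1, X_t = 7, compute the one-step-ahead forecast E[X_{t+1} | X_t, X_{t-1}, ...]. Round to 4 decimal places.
E[X_{t+1} \mid \mathcal F_t] = 3.0980

For an AR(p) model X_t = c + sum_i phi_i X_{t-i} + eps_t, the
one-step-ahead conditional mean is
  E[X_{t+1} | X_t, ...] = c + sum_i phi_i X_{t+1-i}.
Substitute known values:
  E[X_{t+1} | ...] = (0.44) * (7) + (-0.018) * (-1)
                   = 3.0980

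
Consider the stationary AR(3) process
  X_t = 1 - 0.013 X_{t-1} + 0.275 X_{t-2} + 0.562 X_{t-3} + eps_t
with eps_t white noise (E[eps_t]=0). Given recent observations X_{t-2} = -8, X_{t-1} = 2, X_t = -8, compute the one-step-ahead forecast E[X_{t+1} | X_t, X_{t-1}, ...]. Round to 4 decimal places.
E[X_{t+1} \mid \mathcal F_t] = -2.8420

For an AR(p) model X_t = c + sum_i phi_i X_{t-i} + eps_t, the
one-step-ahead conditional mean is
  E[X_{t+1} | X_t, ...] = c + sum_i phi_i X_{t+1-i}.
Substitute known values:
  E[X_{t+1} | ...] = 1 + (-0.013) * (-8) + (0.275) * (2) + (0.562) * (-8)
                   = -2.8420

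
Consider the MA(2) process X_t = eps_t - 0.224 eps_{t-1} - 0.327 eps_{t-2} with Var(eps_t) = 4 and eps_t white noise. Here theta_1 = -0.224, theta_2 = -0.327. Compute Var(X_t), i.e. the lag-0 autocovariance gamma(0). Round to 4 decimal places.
\gamma(0) = 4.6284

For an MA(q) process X_t = eps_t + sum_i theta_i eps_{t-i} with
Var(eps_t) = sigma^2, the variance is
  gamma(0) = sigma^2 * (1 + sum_i theta_i^2).
  sum_i theta_i^2 = (-0.224)^2 + (-0.327)^2 = 0.050176 + 0.106929 = 0.157105.
  gamma(0) = 4 * (1 + 0.157105) = 4 * 1.157105 = 4.62842, which rounds to 4.6284.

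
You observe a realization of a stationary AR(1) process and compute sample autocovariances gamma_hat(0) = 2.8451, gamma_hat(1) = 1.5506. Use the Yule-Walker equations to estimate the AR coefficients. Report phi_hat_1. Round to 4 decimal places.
\hat\phi_{1} = 0.5450

The Yule-Walker equations for an AR(p) process read, in matrix form,
  Gamma_p phi = r_p,   with   (Gamma_p)_{ij} = gamma(|i - j|),
                       (r_p)_i = gamma(i),   i,j = 1..p.
Substitute the sample gammas (Toeplitz matrix and right-hand side of size 1):
  Gamma_p = [[2.8451]]
  r_p     = [1.5506]
With p = 1 this is the single equation gamma(0) phi_1 = gamma(1):
  phi_hat_1 = gamma(1) / gamma(0) = 1.5506 / 2.8451 = 0.5450.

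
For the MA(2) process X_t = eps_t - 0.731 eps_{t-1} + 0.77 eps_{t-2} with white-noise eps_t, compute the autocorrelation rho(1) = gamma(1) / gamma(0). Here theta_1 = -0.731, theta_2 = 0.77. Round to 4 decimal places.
\rho(1) = -0.6082

For an MA(q) process with theta_0 = 1, the autocovariance is
  gamma(k) = sigma^2 * sum_{i=0..q-k} theta_i * theta_{i+k},
and rho(k) = gamma(k) / gamma(0). Sigma^2 cancels.
  numerator   = (1)*(-0.731) + (-0.731)*(0.77) = -1.29387.
  denominator = (1)^2 + (-0.731)^2 + (0.77)^2 = 2.127261.
  rho(1) = -1.29387 / 2.127261 = -0.6082.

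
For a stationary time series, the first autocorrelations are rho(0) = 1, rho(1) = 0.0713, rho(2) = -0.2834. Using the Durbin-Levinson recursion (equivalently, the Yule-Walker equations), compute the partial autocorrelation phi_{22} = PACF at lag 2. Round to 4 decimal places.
\phi_{22} = -0.2900

The PACF at lag k is phi_{kk}, the last component of the solution
to the Yule-Walker system G_k phi = r_k where
  (G_k)_{ij} = rho(|i - j|), (r_k)_i = rho(i), i,j = 1..k.
Equivalently, Durbin-Levinson gives phi_{kk} iteratively:
  phi_{11} = rho(1)
  phi_{kk} = [rho(k) - sum_{j=1..k-1} phi_{k-1,j} rho(k-j)]
            / [1 - sum_{j=1..k-1} phi_{k-1,j} rho(j)],
  phi_{k,j} = phi_{k-1,j} - phi_{kk} phi_{k-1,k-j},  j = 1..k-1.
Step k = 1:
  phi_11 = rho(1) = 0.0713.
Step k = 2:
  phi_22 = [rho(2) - phi_11 rho(1)] / [1 - phi_11 rho(1)] = [-0.2834 - (0.0713)(0.0713)] / [1 - (0.0713)(0.0713)]
         = -0.28848369 / 0.99491631 = -0.29.
Therefore phi_{22} = -0.2900.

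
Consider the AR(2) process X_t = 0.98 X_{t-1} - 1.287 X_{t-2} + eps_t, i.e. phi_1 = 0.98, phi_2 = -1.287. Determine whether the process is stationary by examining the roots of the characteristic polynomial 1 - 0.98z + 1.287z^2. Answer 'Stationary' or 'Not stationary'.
\text{Not stationary}

The AR(p) characteristic polynomial is P(z) = 1 - 0.98z + 1.287z^2.
Stationarity requires all roots to lie outside the unit circle, i.e. |z| > 1 for every root.
Set 1 + (-0.98) z + (1.287) z^2 = 0, i.e. a z^2 + b z + c = 0 with a = 1.287, b = -0.98, c = 1.
Discriminant D = b^2 - 4ac = (-0.98)^2 - 4*(1.287)*1 = 0.9604 - (5.148) = -4.1876.
D < 0, so the roots are the complex-conjugate pair z = (-b +/- i sqrt(-D)) / (2a) = 0.3807 +/- 0.795i.
For a conjugate pair |z|^2 = z * conj(z) = (product of roots) = c/a = 1/(1.287) = 0.777001, so |z| = sqrt(0.777001) = 0.8815 for both roots.
Moduli of all roots: 0.8815, 0.8815.
All moduli strictly greater than 1? No.
Verdict: Not stationary.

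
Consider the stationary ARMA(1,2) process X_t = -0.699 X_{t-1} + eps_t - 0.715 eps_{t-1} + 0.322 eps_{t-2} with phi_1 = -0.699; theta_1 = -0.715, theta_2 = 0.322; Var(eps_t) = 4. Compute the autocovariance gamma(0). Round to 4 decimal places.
\gamma(0) = 25.4283

Multiply the model equation by X_{t-k} and take expectations. With theta_0 = psi_0 = 1 and psi_j the MA(infinity) weights, this gives
  gamma(k) - sum_i phi_i gamma(k-i) = c_k,
  c_k = sigma^2 * sum_{j=k..q} theta_j psi_{j-k}   (c_k = 0 for k > q),
using gamma(-m) = gamma(m).
psi-weights needed (psi_j = theta_j + sum_i phi_i psi_{j-i}):
  psi_1 = theta_1 + phi_1 = -0.715 + (-0.699) = -1.414
  psi_2 = theta_2 + phi_1 psi_1 = 0.322 + (-0.699)(-1.414) = 1.310386
Right-hand sides:
  c_0 = sigma^2 (1 + theta_1 psi_1 + theta_2 psi_2) = 4 * (1 + (-0.715)(-1.414) + (0.322)(1.310386)) = 4 * 2.432954 = 9.731817
  c_1 = sigma^2 (theta_1 + theta_2 psi_1) = 4 * (-0.715 + (0.322)(-1.414)) = -4.681232
  c_2 = sigma^2 theta_2 = 4 * (0.322) = 1.288
Equations for k = 0 and k = 1 (AR order 1):
  gamma(0) = phi_1 gamma(1) + c_0
  gamma(1) = phi_1 gamma(0) + c_1
Substituting the second into the first: gamma(0) (1 - phi_1^2) = c_0 + phi_1 c_1, so
  gamma(0) = (c_0 + phi_1 c_1) / (1 - phi_1^2) = (9.731817 + (-0.699)(-4.681232)) / (1 - (-0.699)^2) = 13.003998 / 0.511399 = 25.428283.
Therefore gamma(0) = 25.4283 (to 4 decimal places).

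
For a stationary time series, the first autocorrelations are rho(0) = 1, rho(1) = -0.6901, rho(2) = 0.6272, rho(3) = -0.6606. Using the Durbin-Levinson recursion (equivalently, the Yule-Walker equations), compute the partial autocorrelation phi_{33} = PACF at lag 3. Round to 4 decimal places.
\phi_{33} = -0.3199

The PACF at lag k is phi_{kk}, the last component of the solution
to the Yule-Walker system G_k phi = r_k where
  (G_k)_{ij} = rho(|i - j|), (r_k)_i = rho(i), i,j = 1..k.
Equivalently, Durbin-Levinson gives phi_{kk} iteratively:
  phi_{11} = rho(1)
  phi_{kk} = [rho(k) - sum_{j=1..k-1} phi_{k-1,j} rho(k-j)]
            / [1 - sum_{j=1..k-1} phi_{k-1,j} rho(j)],
  phi_{k,j} = phi_{k-1,j} - phi_{kk} phi_{k-1,k-j},  j = 1..k-1.
Step k = 1:
  phi_11 = rho(1) = -0.6901.
Step k = 2:
  phi_22 = [rho(2) - phi_11 rho(1)] / [1 - phi_11 rho(1)] = [0.6272 - (-0.6901)(-0.6901)] / [1 - (-0.6901)(-0.6901)]
         = 0.15096199 / 0.52376199 = 0.288226.
  Update: phi_21 = phi_11 - phi_22 phi_11 = -0.6901 - (0.288226)(-0.6901) = -0.491195.
Step k = 3:
  phi_33 = [rho(3) - phi_21 rho(2) - phi_22 rho(1)] / [1 - phi_21 rho(1) - phi_22 rho(2)]
    numerator   = -0.6606 - (-0.491195)(0.6272) - (0.288226)(-0.6901) = -0.1536175
    denominator = 1 - (-0.491195)(-0.6901) - (0.288226)(0.6272) = 0.48025077
  phi_33 = -0.1536175 / 0.48025077 = -0.3199.
Therefore phi_{33} = -0.3199.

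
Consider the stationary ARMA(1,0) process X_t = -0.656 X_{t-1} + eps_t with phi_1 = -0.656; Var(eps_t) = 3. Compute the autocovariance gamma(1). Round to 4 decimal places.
\gamma(1) = -3.4547

Multiply the model equation by X_{t-k} and take expectations. With theta_0 = psi_0 = 1 and psi_j the MA(infinity) weights, this gives
  gamma(k) - sum_i phi_i gamma(k-i) = c_k,
  c_k = sigma^2 * sum_{j=k..q} theta_j psi_{j-k}   (c_k = 0 for k > q),
using gamma(-m) = gamma(m).
Pure AR (q = 0): c_0 = sigma^2 = 3, c_k = 0 for k >= 1.
Equations for k = 0 and k = 1 (AR order 1):
  gamma(0) = phi_1 gamma(1) + c_0
  gamma(1) = phi_1 gamma(0) + c_1
Substituting the second into the first: gamma(0) (1 - phi_1^2) = c_0 + phi_1 c_1, so
  gamma(0) = c_0 / (1 - phi_1^2) = 3 / (1 - (-0.656)^2) = 3 / 0.569664 = 5.266262.
  gamma(1) = phi_1 gamma(0) = (-0.656)(5.266262) = -3.454668.
Therefore gamma(1) = -3.4547 (to 4 decimal places).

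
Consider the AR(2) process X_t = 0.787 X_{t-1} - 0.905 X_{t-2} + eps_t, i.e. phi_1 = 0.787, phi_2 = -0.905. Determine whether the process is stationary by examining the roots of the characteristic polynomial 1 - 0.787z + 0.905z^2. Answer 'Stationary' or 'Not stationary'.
\text{Stationary}

The AR(p) characteristic polynomial is P(z) = 1 - 0.787z + 0.905z^2.
Stationarity requires all roots to lie outside the unit circle, i.e. |z| > 1 for every root.
Set 1 + (-0.787) z + (0.905) z^2 = 0, i.e. a z^2 + b z + c = 0 with a = 0.905, b = -0.787, c = 1.
Discriminant D = b^2 - 4ac = (-0.787)^2 - 4*(0.905)*1 = 0.619369 - (3.62) = -3.000631.
D < 0, so the roots are the complex-conjugate pair z = (-b +/- i sqrt(-D)) / (2a) = 0.4348 +/- 0.957i.
For a conjugate pair |z|^2 = z * conj(z) = (product of roots) = c/a = 1/(0.905) = 1.104972, so |z| = sqrt(1.104972) = 1.0512 for both roots.
Moduli of all roots: 1.0512, 1.0512.
All moduli strictly greater than 1? Yes.
Verdict: Stationary.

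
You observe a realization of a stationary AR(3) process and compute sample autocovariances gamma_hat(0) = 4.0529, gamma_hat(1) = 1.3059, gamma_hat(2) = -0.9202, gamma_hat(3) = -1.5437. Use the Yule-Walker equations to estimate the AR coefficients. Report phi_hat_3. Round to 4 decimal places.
\hat\phi_{3} = -0.2090

The Yule-Walker equations for an AR(p) process read, in matrix form,
  Gamma_p phi = r_p,   with   (Gamma_p)_{ij} = gamma(|i - j|),
                       (r_p)_i = gamma(i),   i,j = 1..p.
Substitute the sample gammas (Toeplitz matrix and right-hand side of size 3):
  Gamma_p = [[4.0529, 1.3059, -0.9202], [1.3059, 4.0529, 1.3059], [-0.9202, 1.3059, 4.0529]]
  r_p     = [1.3059, -0.9202, -1.5437]
Written out (R1..R3):
  (R1) 4.0529 phi_1 + 1.3059 phi_2 - 0.9202 phi_3 = 1.3059
  (R2) 1.3059 phi_1 + 4.0529 phi_2 + 1.3059 phi_3 = -0.9202
  (R3) -0.9202 phi_1 + 1.3059 phi_2 + 4.0529 phi_3 = -1.5437
Gaussian elimination:
  R2 <- R2 - (1.3059/4.0529) R1 = R2 - (0.322214) R1:  3.632121 phi_2 + 1.602401 phi_3 = -1.340979
  R3 <- R3 - (-0.9202/4.0529) R1 = R3 - (-0.227047) R1:  1.602401 phi_2 + 3.843971 phi_3 = -1.247199
  R3 <- R3 - (1.602401/3.632121) R2 = R3 - (0.441175) R2:  3.137032 phi_3 = -0.655593
Back-substitution:
  phi_hat_3 = -0.655593 / 3.137032 = -0.208985
  phi_hat_2 = (-1.340979 - (1.602401)(-0.208985)) / 3.632121 = -0.277001
  phi_hat_1 = (1.3059 - (1.3059)(-0.277001) - (-0.9202)(-0.208985)) / 4.0529 = 0.364018
So phi_hat = [0.3640, -0.2770, -0.2090].
Therefore phi_hat_3 = -0.2090.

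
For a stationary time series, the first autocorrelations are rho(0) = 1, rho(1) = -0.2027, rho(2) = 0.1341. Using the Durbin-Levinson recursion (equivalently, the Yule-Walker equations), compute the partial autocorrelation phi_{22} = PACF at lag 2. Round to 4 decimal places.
\phi_{22} = 0.0970

The PACF at lag k is phi_{kk}, the last component of the solution
to the Yule-Walker system G_k phi = r_k where
  (G_k)_{ij} = rho(|i - j|), (r_k)_i = rho(i), i,j = 1..k.
Equivalently, Durbin-Levinson gives phi_{kk} iteratively:
  phi_{11} = rho(1)
  phi_{kk} = [rho(k) - sum_{j=1..k-1} phi_{k-1,j} rho(k-j)]
            / [1 - sum_{j=1..k-1} phi_{k-1,j} rho(j)],
  phi_{k,j} = phi_{k-1,j} - phi_{kk} phi_{k-1,k-j},  j = 1..k-1.
Step k = 1:
  phi_11 = rho(1) = -0.2027.
Step k = 2:
  phi_22 = [rho(2) - phi_11 rho(1)] / [1 - phi_11 rho(1)] = [0.1341 - (-0.2027)(-0.2027)] / [1 - (-0.2027)(-0.2027)]
         = 0.09301271 / 0.95891271 = 0.097.
Therefore phi_{22} = 0.0970.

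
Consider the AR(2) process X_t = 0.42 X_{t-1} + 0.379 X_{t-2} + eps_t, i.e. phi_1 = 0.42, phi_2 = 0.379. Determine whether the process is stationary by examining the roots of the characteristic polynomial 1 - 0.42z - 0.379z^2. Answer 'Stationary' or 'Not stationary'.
\text{Stationary}

The AR(p) characteristic polynomial is P(z) = 1 - 0.42z - 0.379z^2.
Stationarity requires all roots to lie outside the unit circle, i.e. |z| > 1 for every root.
Set 1 + (-0.42) z + (-0.379) z^2 = 0, i.e. a z^2 + b z + c = 0 with a = -0.379, b = -0.42, c = 1.
Discriminant D = b^2 - 4ac = (-0.42)^2 - 4*(-0.379)*1 = 0.1764 - (-1.516) = 1.6924.
D >= 0, so the roots are real: z = (-b +/- sqrt(D)) / (2a) = (0.42 +/- 1.300923) / (-0.758).
  z_1 = (0.42 + 1.300923) / (-0.758) = -2.2703,   |z_1| = 2.2703.
  z_2 = (0.42 - 1.300923) / (-0.758) = 1.1622,   |z_2| = 1.1622.
Moduli of all roots: 2.2703, 1.1622.
All moduli strictly greater than 1? Yes.
Verdict: Stationary.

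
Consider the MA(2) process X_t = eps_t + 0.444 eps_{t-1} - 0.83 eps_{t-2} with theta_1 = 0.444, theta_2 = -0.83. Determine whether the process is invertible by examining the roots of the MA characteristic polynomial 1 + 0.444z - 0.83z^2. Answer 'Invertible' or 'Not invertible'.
\text{Not invertible}

The MA(q) characteristic polynomial is P(z) = 1 + 0.444z - 0.83z^2.
Invertibility requires all roots to lie outside the unit circle, i.e. |z| > 1 for every root.
Set 1 + (0.444) z + (-0.83) z^2 = 0, i.e. a z^2 + b z + c = 0 with a = -0.83, b = 0.444, c = 1.
Discriminant D = b^2 - 4ac = (0.444)^2 - 4*(-0.83)*1 = 0.197136 - (-3.32) = 3.517136.
D >= 0, so the roots are real: z = (-b +/- sqrt(D)) / (2a) = (-0.444 +/- 1.875403) / (-1.66).
  z_1 = (-0.444 + 1.875403) / (-1.66) = -0.8623,   |z_1| = 0.8623.
  z_2 = (-0.444 - 1.875403) / (-1.66) = 1.3972,   |z_2| = 1.3972.
Moduli of all roots: 0.8623, 1.3972.
All moduli strictly greater than 1? No.
Verdict: Not invertible.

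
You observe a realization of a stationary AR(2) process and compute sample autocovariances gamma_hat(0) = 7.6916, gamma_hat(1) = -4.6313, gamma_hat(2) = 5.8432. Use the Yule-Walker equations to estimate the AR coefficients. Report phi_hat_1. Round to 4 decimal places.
\hat\phi_{1} = -0.2270

The Yule-Walker equations for an AR(p) process read, in matrix form,
  Gamma_p phi = r_p,   with   (Gamma_p)_{ij} = gamma(|i - j|),
                       (r_p)_i = gamma(i),   i,j = 1..p.
Substitute the sample gammas (Toeplitz matrix and right-hand side of size 2):
  Gamma_p = [[7.6916, -4.6313], [-4.6313, 7.6916]]
  r_p     = [-4.6313, 5.8432]
Written out:
  7.6916 phi_1 - 4.6313 phi_2 = -4.6313
  -4.6313 phi_1 + 7.6916 phi_2 = 5.8432
Solve by Cramer's rule:
  det = gamma(0)^2 - gamma(1)^2 = (7.6916)^2 - (-4.6313)^2 = 59.16071056 - 21.44893969 = 37.71177087
  phi_hat_1 = [gamma(1) gamma(0) - gamma(1) gamma(2)] / det = [(-4.6313)(7.6916) - (-4.6313)(5.8432)] / 37.71177087 = -8.56049492 / 37.71177087 = -0.227
  phi_hat_2 = [gamma(0) gamma(2) - gamma(1)^2] / det = [(7.6916)(5.8432) - (-4.6313)^2] / 37.71177087 = 23.49461743 / 37.71177087 = 0.623
So phi_hat = [-0.2270, 0.6230].
Therefore phi_hat_1 = -0.2270.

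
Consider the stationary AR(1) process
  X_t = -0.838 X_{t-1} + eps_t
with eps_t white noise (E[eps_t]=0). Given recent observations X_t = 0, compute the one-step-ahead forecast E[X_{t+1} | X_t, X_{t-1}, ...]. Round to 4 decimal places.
E[X_{t+1} \mid \mathcal F_t] = 0.0000

For an AR(p) model X_t = c + sum_i phi_i X_{t-i} + eps_t, the
one-step-ahead conditional mean is
  E[X_{t+1} | X_t, ...] = c + sum_i phi_i X_{t+1-i}.
Substitute known values:
  E[X_{t+1} | ...] = (-0.838) * (0)
                   = 0.0000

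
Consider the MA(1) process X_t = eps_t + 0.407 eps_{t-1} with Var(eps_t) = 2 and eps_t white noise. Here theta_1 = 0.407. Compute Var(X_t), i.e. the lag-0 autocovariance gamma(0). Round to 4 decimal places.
\gamma(0) = 2.3313

For an MA(q) process X_t = eps_t + sum_i theta_i eps_{t-i} with
Var(eps_t) = sigma^2, the variance is
  gamma(0) = sigma^2 * (1 + sum_i theta_i^2).
  sum_i theta_i^2 = (0.407)^2 = 0.165649.
  gamma(0) = 2 * (1 + 0.165649) = 2 * 1.165649 = 2.331298, which rounds to 2.3313.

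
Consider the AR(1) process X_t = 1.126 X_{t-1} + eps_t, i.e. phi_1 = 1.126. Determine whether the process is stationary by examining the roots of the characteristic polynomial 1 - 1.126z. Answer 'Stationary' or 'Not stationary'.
\text{Not stationary}

The AR(p) characteristic polynomial is P(z) = 1 - 1.126z.
Stationarity requires all roots to lie outside the unit circle, i.e. |z| > 1 for every root.
This is linear in z: 1 + (-1.126) z = 0  =>  z = -1/(-1.126) = 0.888099,  |z| = 0.888099.
Moduli of all roots: 0.8881.
All moduli strictly greater than 1? No.
Verdict: Not stationary.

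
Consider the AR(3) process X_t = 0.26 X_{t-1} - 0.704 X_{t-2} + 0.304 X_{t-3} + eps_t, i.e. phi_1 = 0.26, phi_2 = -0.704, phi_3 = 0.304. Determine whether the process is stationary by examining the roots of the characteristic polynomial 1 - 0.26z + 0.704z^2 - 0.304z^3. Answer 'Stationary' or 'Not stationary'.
\text{Stationary}

The AR(p) characteristic polynomial is P(z) = 1 - 0.26z + 0.704z^2 - 0.304z^3.
Stationarity requires all roots to lie outside the unit circle, i.e. |z| > 1 for every root.
Degree 3: look for a simple real root z0 first, then factor out (1 - z/z0) and solve the remaining quadratic.
Testing z0 = 2.5: P(2.5) = 1 + (-0.26)(2.5) + (0.704)(2.5)^2 + (-0.304)(2.5)^3
  = 1 + (-0.65) + (4.4) + (-4.75) = 0.  So z_0 = 2.5 is a root, |z_0| = 2.5.
Divide out the factor (1 - 0.4 z) = (1 - z/z0) (since 1/z0 = 0.4):
  P(z) = (1 - 0.4 z)(1 + (0.14) z + (0.76) z^2)
  [check: z-coef 0.14 - (0.4) = -0.26; z^2-coef 0.76 - (0.4)(0.14) = 0.704; z^3-coef -(0.4)(0.76) = -0.304.]
Remaining roots from the quadratic factor 1 + (0.14) z + (0.76) z^2:
  Set 1 + (0.14) z + (0.76) z^2 = 0, i.e. a z^2 + b z + c = 0 with a = 0.76, b = 0.14, c = 1.
  Discriminant D = b^2 - 4ac = (0.14)^2 - 4*(0.76)*1 = 0.0196 - (3.04) = -3.0204.
  D < 0, so the roots are the complex-conjugate pair z = (-b +/- i sqrt(-D)) / (2a) = -0.0921 +/- 1.1434i.
  For a conjugate pair |z|^2 = z * conj(z) = (product of roots) = c/a = 1/(0.76) = 1.315789, so |z| = sqrt(1.315789) = 1.1471 for both roots.
Moduli of all roots: 2.5000, 1.1471, 1.1471.
All moduli strictly greater than 1? Yes.
Verdict: Stationary.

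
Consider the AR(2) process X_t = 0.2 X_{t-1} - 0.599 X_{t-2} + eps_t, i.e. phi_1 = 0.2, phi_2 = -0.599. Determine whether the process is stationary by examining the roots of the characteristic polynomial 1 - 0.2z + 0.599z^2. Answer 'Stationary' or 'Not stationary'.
\text{Stationary}

The AR(p) characteristic polynomial is P(z) = 1 - 0.2z + 0.599z^2.
Stationarity requires all roots to lie outside the unit circle, i.e. |z| > 1 for every root.
Set 1 + (-0.2) z + (0.599) z^2 = 0, i.e. a z^2 + b z + c = 0 with a = 0.599, b = -0.2, c = 1.
Discriminant D = b^2 - 4ac = (-0.2)^2 - 4*(0.599)*1 = 0.04 - (2.396) = -2.356.
D < 0, so the roots are the complex-conjugate pair z = (-b +/- i sqrt(-D)) / (2a) = 0.1669 +/- 1.2812i.
For a conjugate pair |z|^2 = z * conj(z) = (product of roots) = c/a = 1/(0.599) = 1.669449, so |z| = sqrt(1.669449) = 1.2921 for both roots.
Moduli of all roots: 1.2921, 1.2921.
All moduli strictly greater than 1? Yes.
Verdict: Stationary.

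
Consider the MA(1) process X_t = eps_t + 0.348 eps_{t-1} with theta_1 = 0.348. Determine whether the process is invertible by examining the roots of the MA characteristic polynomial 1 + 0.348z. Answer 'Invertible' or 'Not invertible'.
\text{Invertible}

The MA(q) characteristic polynomial is P(z) = 1 + 0.348z.
Invertibility requires all roots to lie outside the unit circle, i.e. |z| > 1 for every root.
This is linear in z: 1 + (0.348) z = 0  =>  z = -1/(0.348) = -2.873563,  |z| = 2.873563.
Moduli of all roots: 2.8736.
All moduli strictly greater than 1? Yes.
Verdict: Invertible.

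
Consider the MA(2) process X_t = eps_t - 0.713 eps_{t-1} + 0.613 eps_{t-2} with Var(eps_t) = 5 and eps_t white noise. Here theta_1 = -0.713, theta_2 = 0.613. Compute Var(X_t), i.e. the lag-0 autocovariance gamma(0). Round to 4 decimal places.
\gamma(0) = 9.4207

For an MA(q) process X_t = eps_t + sum_i theta_i eps_{t-i} with
Var(eps_t) = sigma^2, the variance is
  gamma(0) = sigma^2 * (1 + sum_i theta_i^2).
  sum_i theta_i^2 = (-0.713)^2 + (0.613)^2 = 0.508369 + 0.375769 = 0.884138.
  gamma(0) = 5 * (1 + 0.884138) = 5 * 1.884138 = 9.42069, which rounds to 9.4207.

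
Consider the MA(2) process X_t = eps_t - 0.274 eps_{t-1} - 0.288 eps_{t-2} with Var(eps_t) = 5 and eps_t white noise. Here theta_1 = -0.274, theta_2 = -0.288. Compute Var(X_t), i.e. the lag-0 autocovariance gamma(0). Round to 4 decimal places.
\gamma(0) = 5.7901

For an MA(q) process X_t = eps_t + sum_i theta_i eps_{t-i} with
Var(eps_t) = sigma^2, the variance is
  gamma(0) = sigma^2 * (1 + sum_i theta_i^2).
  sum_i theta_i^2 = (-0.274)^2 + (-0.288)^2 = 0.075076 + 0.082944 = 0.15802.
  gamma(0) = 5 * (1 + 0.15802) = 5 * 1.15802 = 5.7901.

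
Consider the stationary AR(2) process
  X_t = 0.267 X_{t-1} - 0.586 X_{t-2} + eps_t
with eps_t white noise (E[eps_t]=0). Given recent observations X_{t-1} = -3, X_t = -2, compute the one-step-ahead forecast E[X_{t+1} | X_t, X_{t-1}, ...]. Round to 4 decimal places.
E[X_{t+1} \mid \mathcal F_t] = 1.2240

For an AR(p) model X_t = c + sum_i phi_i X_{t-i} + eps_t, the
one-step-ahead conditional mean is
  E[X_{t+1} | X_t, ...] = c + sum_i phi_i X_{t+1-i}.
Substitute known values:
  E[X_{t+1} | ...] = (0.267) * (-2) + (-0.586) * (-3)
                   = 1.2240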